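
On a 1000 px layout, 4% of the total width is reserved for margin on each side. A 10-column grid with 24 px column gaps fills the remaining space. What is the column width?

70.4 px

1000 × (1 − 2·4%) = 1000 × 92% = 920 px for the columns.
920 − 9·24 = 704; ÷10 gives c = 70.4 px.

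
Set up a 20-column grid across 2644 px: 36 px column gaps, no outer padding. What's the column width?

98 px

Subtracting 19 column gaps of 36 leaves 1960 for 20 columns, so c = 98 px.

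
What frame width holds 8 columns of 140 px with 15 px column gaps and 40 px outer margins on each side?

1305 px

Adding margins, columns and gutters: 80 + 1120 + 105 = 1305 px.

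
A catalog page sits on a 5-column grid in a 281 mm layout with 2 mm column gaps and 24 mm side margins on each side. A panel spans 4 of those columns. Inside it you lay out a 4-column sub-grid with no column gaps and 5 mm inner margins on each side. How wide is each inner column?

44 mm

Inside the margins: 281 − 48 = 233 mm.
5c + 4·2 = 233 → 5c = 225 → c = 45 mm.
4 columns plus 3 column gaps: 180 + 6 = 186 mm.
Inner content = 186 − 2·5 = 176 mm.
4d = 176 → d = 44 mm.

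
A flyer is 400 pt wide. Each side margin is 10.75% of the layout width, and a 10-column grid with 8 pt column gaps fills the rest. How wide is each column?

24.2 pt

Each margin = 10.75% of 400 = 43 pt; content = 400 − 2·43 = 314 pt.
10c + 9·8 = 314 → 10c = 242 → c = 24.2 pt.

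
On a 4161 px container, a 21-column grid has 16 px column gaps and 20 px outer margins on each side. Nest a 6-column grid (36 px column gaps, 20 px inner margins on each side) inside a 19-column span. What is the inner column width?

Subtract both margins: 4161 − 2·20 = 4121 px.
21 columns + 20 column gaps: 21c + 20·16 = 4121.
21c = 4121 − 320 = 3801, so c = 181 px.
19-column span = 19·181 + 18·16 = 3727 px.
Inner content = 3727 − 2·20 = 3687 px.
Subtracting 5 column gaps of 36 leaves 3507 for 6 columns, so d = 584.5 px.

584.5 px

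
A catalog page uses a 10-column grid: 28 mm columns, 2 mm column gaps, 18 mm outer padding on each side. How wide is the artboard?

334 mm

Adding margins, columns and gutters: 36 + 280 + 18 = 334 mm.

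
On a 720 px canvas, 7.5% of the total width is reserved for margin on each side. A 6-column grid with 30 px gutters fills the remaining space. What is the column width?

720 × (1 − 2·7.5%) = 720 × 85% = 612 px for the columns.
6 columns + 5 gutters: 6c + 5·30 = 612.
6c = 612 − 150 = 462, so c = 77 px.

77 px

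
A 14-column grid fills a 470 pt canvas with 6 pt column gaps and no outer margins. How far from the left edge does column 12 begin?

374 pt

14c + 13·6 = 470 → 14c = 392 → c = 28 pt.
Each column+gutter stride is 34 pt; with no margin, 11 of them is 374 pt.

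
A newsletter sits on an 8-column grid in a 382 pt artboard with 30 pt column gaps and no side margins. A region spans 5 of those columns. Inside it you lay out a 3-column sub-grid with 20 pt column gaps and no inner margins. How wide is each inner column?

62.5 pt

8c + 7·30 = 382 → 8c = 172 → c = 21.5 pt.
5 columns plus 4 column gaps: 107.5 + 120 = 227.5 pt.
227.5 − 2·20 = 187.5; ÷3 gives d = 62.5 pt.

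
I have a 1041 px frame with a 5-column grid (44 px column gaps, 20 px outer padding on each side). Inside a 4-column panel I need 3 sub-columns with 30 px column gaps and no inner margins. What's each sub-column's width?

Outer content = 1041 − 2·20 = 1001 px.
5 columns + 4 column gaps: 5c + 4·44 = 1001.
5c = 1001 − 176 = 825, so c = 165 px.
Span of 4: 4·165 + 3·44 = 660 + 132 = 792 px.
Subtracting 2 column gaps of 30 leaves 732 for 3 columns, so d = 244 px.

244 px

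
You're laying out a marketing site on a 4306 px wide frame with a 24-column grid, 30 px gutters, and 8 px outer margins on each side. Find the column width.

150 px

Content width = 4306 − 2·8 = 4290 px.
Subtracting 23 gutters of 30 leaves 3600 for 24 columns, so c = 150 px.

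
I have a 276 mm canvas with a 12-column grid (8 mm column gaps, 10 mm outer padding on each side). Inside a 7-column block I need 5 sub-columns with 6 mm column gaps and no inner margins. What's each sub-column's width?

Outer content = 276 − 2·10 = 256 mm.
256 − 11·8 = 168; ÷12 gives c = 14 mm.
7-column span = 7·14 + 6·8 = 146 mm.
5 columns + 4 column gaps: 5d + 4·6 = 146.
5d = 146 − 24 = 122, so d = 24.4 mm.

24.4 mm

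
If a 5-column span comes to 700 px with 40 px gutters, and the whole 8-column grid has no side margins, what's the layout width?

5c + 4·40 = 700 → 5c = 540 → c = 108 px.
Layout = 8·108 + 7·40 = 864 + 280 = 1144 px.

1144 px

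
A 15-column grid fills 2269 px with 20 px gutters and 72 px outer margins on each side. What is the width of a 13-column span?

1839 px

Content width = 2269 − 2·72 = 2125 px.
15c + 14·20 = 2125 → 15c = 1845 → c = 123 px.
13-column span = 13·123 + 12·20 = 1839 px.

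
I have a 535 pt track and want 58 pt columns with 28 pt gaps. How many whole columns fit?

Each extra column adds 58 + 28 = 86 pt.
(535 + 28) / 86 = 6.55, so 6 columns fit.

6 columns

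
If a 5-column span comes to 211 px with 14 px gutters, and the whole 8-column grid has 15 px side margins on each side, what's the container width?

5c + 4·14 = 211 → 5c = 155 → c = 31 px.
Total width: 2·15 + 8·31 + 7·14 = 376 px.

376 px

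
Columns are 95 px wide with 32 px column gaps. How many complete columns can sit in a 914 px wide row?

7 columns

k columns need k·95 + (k−1)·32 = k·127 − 32.
k·127 − 32 ≤ 914 → k ≤ 946 / 127 ≈ 7.45, so k = 7.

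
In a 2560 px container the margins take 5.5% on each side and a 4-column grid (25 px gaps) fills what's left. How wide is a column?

2560 × (1 − 2·5.5%) = 2560 × 89% = 2278.4 px for the columns.
Subtracting 3 gaps of 25 leaves 2203.4 for 4 columns, so c = 550.85 px.

550.85 px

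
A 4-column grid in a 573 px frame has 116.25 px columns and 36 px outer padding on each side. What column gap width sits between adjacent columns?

Inside the margins: 573 − 72 = 501 px.
4 columns take 4·116.25 = 465 px; remaining 36 splits into 3 column gaps.
g = 36 / 3 = 12 px.

12 px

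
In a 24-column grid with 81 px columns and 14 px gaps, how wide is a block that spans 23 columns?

23-column span = 23·81 + 22·14 = 2171 px.

2171 px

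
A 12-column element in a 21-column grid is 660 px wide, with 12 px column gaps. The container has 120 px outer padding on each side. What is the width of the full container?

1404 px

12 columns + 11 column gaps: 12c + 11·12 = 660.
12c = 660 − 132 = 528, so c = 44 px.
Total width: 2·120 + 21·44 + 20·12 = 1404 px.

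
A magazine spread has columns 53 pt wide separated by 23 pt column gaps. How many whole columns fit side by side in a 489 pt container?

6 columns: 6·53 + 5·23 = 433 pt ≤ 489.
7 columns: 509 pt > 489. So 6.

6 columns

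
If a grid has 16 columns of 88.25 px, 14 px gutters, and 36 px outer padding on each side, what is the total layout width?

1694 px

Total width: 2·36 + 16·88.25 + 15·14 = 1694 px.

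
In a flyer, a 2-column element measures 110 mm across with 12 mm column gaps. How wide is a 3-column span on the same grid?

Subtracting 1 column gap of 12 leaves 98 for 2 columns, so c = 49 mm.
3 columns plus 2 column gaps: 147 + 24 = 171 mm.

171 mm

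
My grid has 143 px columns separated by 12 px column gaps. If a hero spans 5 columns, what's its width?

5-column span = 5·143 + 4·12 = 763 px.

763 px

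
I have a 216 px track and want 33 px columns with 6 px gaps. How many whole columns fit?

5 columns

Each extra column adds 33 + 6 = 39 px.
(216 + 6) / 39 = 5.69, so 5 columns fit.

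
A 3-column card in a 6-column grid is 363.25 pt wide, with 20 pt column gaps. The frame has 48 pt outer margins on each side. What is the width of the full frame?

363.25 − 2·20 = 323.25; ÷3 gives c = 107.75 pt.
Frame = 2·48 + 6·107.75 + 5·20 = 96 + 646.5 + 100 = 842.5 pt.

842.5 pt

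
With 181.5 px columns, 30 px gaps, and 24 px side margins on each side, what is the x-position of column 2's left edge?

Each column+gutter stride is 211.5 px; 1 of them past the 24 px margin is 24 + 211.5 = 235.5 px.

235.5 px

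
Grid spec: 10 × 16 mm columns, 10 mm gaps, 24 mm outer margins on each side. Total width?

Frame = 2·24 + 10·16 + 9·10 = 48 + 160 + 90 = 298 mm.

298 mm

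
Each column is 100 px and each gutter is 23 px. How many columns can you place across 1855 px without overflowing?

15 columns: 15·100 + 14·23 = 1822 px ≤ 1855.
16 columns: 1945 px > 1855. So 15.

15 columns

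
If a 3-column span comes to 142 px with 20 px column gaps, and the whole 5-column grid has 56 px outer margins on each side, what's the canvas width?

362 px

3 columns + 2 column gaps: 3c + 2·20 = 142.
3c = 142 − 40 = 102, so c = 34 px.
Adding margins, columns and gutters: 112 + 170 + 80 = 362 px.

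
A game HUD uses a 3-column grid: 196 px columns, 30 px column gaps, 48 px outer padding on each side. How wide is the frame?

744 px

Frame = 2·48 + 3·196 + 2·30 = 96 + 588 + 60 = 744 px.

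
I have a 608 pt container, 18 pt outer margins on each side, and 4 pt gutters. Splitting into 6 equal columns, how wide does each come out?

92 pt

Take off 36 pt of margins, leaving 572 pt.
572 − 5·4 = 552; ÷6 gives c = 92 pt.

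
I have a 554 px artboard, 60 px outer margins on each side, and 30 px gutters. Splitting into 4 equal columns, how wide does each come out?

Inside the margins: 554 − 120 = 434 px.
Subtracting 3 gutters of 30 leaves 344 for 4 columns, so c = 86 px.

86 px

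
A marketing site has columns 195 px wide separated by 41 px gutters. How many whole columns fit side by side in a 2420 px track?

10 columns

10 columns: 10·195 + 9·41 = 2319 px ≤ 2420.
11 columns: 2555 px > 2420. So 10.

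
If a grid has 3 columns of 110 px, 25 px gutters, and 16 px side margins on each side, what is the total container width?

Adding margins, columns and gutters: 32 + 330 + 50 = 412 px.

412 px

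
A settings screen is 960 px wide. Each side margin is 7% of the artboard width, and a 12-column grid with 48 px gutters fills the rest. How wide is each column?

24.8 px

Each margin = 7% of 960 = 67.2 px; content = 960 − 2·67.2 = 825.6 px.
825.6 − 11·48 = 297.6; ÷12 gives c = 24.8 px.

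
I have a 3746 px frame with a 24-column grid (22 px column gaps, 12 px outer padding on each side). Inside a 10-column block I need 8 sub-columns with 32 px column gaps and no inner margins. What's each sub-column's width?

164.25 px

Take off 24 px of margins, leaving 3722 px.
24 columns + 23 column gaps: 24c + 23·22 = 3722.
24c = 3722 − 506 = 3216, so c = 134 px.
10-column span = 10·134 + 9·22 = 1538 px.
8 columns + 7 column gaps: 8d + 7·32 = 1538.
8d = 1538 − 224 = 1314, so d = 164.25 px.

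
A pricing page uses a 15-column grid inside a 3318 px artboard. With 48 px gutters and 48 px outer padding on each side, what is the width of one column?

Content width = 3318 − 2·48 = 3222 px.
Subtracting 14 gutters of 48 leaves 2550 for 15 columns, so c = 170 px.

170 px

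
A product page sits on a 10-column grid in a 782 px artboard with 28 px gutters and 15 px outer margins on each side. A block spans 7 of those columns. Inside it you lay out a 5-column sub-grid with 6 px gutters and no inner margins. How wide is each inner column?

98.8 px

Subtract both margins: 782 − 2·15 = 752 px.
10 columns + 9 gutters: 10c + 9·28 = 752.
10c = 752 − 252 = 500, so c = 50 px.
Span of 7: 7·50 + 6·28 = 350 + 168 = 518 px.
518 − 4·6 = 494; ÷5 gives d = 98.8 px.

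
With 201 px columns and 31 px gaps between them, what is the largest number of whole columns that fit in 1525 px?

k columns need k·201 + (k−1)·31 = k·232 − 31.
k·232 − 31 ≤ 1525 → k ≤ 1556 / 232 ≈ 6.71, so k = 6.

6 columns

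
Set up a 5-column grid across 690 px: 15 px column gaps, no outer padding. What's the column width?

5 columns + 4 column gaps: 5c + 4·15 = 690.
5c = 690 − 60 = 630, so c = 126 px.

126 px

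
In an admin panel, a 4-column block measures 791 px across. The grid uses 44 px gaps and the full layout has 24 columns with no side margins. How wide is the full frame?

4c + 3·44 = 791 → 4c = 659 → c = 164.75 px.
Frame = 24·164.75 + 23·44 = 3954 + 1012 = 4966 px.

4966 px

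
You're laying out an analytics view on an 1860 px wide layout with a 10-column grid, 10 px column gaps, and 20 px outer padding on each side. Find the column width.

Inside the margins: 1860 − 40 = 1820 px.
10c + 9·10 = 1820 → 10c = 1730 → c = 173 px.

173 px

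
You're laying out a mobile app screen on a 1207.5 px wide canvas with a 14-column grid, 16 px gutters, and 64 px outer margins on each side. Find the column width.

Take off 128 px of margins, leaving 1079.5 px.
Subtracting 13 gutters of 16 leaves 871.5 for 14 columns, so c = 62.25 px.

62.25 px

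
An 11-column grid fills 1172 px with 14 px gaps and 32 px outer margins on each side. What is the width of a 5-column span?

Subtract both margins: 1172 − 2·32 = 1108 px.
11 columns + 10 gaps: 11c + 10·14 = 1108.
11c = 1108 − 140 = 968, so c = 88 px.
5 columns plus 4 gaps: 440 + 56 = 496 px.

496 px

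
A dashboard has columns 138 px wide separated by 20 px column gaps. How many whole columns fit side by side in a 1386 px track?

8 columns

Each extra column adds 138 + 20 = 158 px.
(1386 + 20) / 158 = 8.90, so 8 columns fit.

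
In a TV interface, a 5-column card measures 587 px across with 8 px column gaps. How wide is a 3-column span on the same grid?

5 columns + 4 column gaps: 5c + 4·8 = 587.
5c = 587 − 32 = 555, so c = 111 px.
3-column span = 3·111 + 2·8 = 349 px.

349 px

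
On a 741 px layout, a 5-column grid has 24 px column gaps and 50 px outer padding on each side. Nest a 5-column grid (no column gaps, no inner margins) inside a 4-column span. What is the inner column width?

101.6 px

Outer content = 741 − 2·50 = 641 px.
641 − 4·24 = 545; ÷5 gives c = 109 px.
4 columns plus 3 column gaps: 436 + 72 = 508 px.
508 / 5 = 101.6 px per column.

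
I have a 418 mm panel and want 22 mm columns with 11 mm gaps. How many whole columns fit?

13 columns

k columns need k·22 + (k−1)·11 = k·33 − 11.
k·33 − 11 ≤ 418 → k ≤ 429 / 33 ≈ 13.00, so k = 13.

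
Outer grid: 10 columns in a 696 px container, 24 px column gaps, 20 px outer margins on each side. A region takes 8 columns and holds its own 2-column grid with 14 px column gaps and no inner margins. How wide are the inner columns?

253 px

Outer content = 696 − 2·20 = 656 px.
656 − 9·24 = 440; ÷10 gives c = 44 px.
8-column span = 8·44 + 7·24 = 520 px.
520 − 1·14 = 506; ÷2 gives d = 253 px.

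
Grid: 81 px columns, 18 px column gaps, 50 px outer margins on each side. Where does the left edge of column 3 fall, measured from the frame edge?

248 px

Before column 3: the margin + 2 columns + 2 column gaps.
Offset = 50 + 2·(81 + 18) = 50 + 198 = 248 px.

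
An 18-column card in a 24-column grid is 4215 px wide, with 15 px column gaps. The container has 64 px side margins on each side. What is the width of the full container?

4215 − 17·15 = 3960; ÷18 gives c = 220 px.
Adding margins, columns and gutters: 128 + 5280 + 345 = 5753 px.

5753 px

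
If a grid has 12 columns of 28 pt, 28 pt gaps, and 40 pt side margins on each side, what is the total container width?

Total width: 2·40 + 12·28 + 11·28 = 724 pt.

724 pt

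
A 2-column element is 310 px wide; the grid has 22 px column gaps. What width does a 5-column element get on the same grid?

2 columns + 1 column gap: 2c + 1·22 = 310.
2c = 310 − 22 = 288, so c = 144 px.
5 columns plus 4 column gaps: 720 + 88 = 808 px.

808 px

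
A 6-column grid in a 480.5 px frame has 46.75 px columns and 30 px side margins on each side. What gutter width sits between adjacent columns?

28 px

Content width = 480.5 − 2·30 = 420.5 px.
6·46.75 + 5g = 420.5 → 5g = 140 → g = 28 px.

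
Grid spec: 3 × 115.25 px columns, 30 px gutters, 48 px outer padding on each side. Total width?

Adding margins, columns and gutters: 96 + 345.75 + 60 = 501.75 px.

501.75 px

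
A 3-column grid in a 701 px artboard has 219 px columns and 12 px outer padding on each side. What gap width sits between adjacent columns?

Content width = 701 − 2·12 = 677 px.
Columns use 657 px, leaving 20 px across 2 gaps = 10 px each.

10 px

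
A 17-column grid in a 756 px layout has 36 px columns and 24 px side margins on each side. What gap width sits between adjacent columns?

6 px

Content width = 756 − 2·24 = 708 px.
17 columns take 17·36 = 612 px; remaining 96 splits into 16 gaps.
g = 96 / 16 = 6 px.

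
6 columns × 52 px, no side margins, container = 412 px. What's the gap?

6 columns take 6·52 = 312 px; remaining 100 splits into 5 gaps.
g = 100 / 5 = 20 px.

20 px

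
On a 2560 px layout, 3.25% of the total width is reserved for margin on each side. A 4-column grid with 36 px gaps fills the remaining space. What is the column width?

2560 × (1 − 2·3.25%) = 2560 × 93.5% = 2393.6 px for the columns.
4 columns + 3 gaps: 4c + 3·36 = 2393.6.
4c = 2393.6 − 108 = 2285.6, so c = 571.4 px.

571.4 px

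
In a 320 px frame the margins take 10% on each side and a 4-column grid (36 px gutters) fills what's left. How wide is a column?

320 × (1 − 2·10%) = 320 × 80% = 256 px for the columns.
4c + 3·36 = 256 → 4c = 148 → c = 37 px.

37 px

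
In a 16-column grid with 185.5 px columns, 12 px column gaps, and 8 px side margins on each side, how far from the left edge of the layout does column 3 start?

Before column 3: the margin + 2 columns + 2 column gaps.
Offset = 8 + 2·(185.5 + 12) = 8 + 395 = 403 px.

403 px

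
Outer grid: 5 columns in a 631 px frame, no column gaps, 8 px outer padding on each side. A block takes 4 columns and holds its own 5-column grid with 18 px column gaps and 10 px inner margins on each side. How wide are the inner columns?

Subtract both margins: 631 − 2·8 = 615 px.
615 / 5 = 123 px per column.
4-column span = 4·123 = 492 px.
Inner content = 492 − 2·10 = 472 px.
472 − 4·18 = 400; ÷5 gives d = 80 px.

80 px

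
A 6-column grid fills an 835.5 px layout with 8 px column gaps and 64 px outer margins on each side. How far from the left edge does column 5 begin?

541 px

Subtract both margins: 835.5 − 2·64 = 707.5 px.
707.5 − 5·8 = 667.5; ÷6 gives c = 111.25 px.
Column 5 starts at margin + 4·(column + gutter) = 64 + 4·119.25 = 541 px.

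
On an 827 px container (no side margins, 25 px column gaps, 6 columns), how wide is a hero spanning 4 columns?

543 px

6c + 5·25 = 827 → 6c = 702 → c = 117 px.
4 columns plus 3 column gaps: 468 + 75 = 543 px.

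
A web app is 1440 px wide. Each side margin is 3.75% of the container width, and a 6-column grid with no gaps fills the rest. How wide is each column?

Margins: 3.75% × 1440 = 54 px each, so content = 1440 − 108 = 1332 px.
6c = 1332 → c = 222 px.

222 px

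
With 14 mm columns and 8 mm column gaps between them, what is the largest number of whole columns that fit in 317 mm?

14 columns

14 columns: 14·14 + 13·8 = 300 mm ≤ 317.
15 columns: 322 mm > 317. So 14.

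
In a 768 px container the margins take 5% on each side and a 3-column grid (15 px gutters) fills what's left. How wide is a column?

220.4 px

768 × (1 − 2·5%) = 768 × 90% = 691.2 px for the columns.
Subtracting 2 gutters of 15 leaves 661.2 for 3 columns, so c = 220.4 px.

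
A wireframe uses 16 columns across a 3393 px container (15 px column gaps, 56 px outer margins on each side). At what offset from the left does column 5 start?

880 px

Take off 112 px of margins, leaving 3281 px.
3281 − 15·15 = 3056; ÷16 gives c = 191 px.
Each column+gutter stride is 206 px; 4 of them past the 56 px margin is 56 + 824 = 880 px.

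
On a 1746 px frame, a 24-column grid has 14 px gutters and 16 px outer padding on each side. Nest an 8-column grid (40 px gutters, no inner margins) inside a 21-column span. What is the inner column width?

Outer content = 1746 − 2·16 = 1714 px.
24 columns + 23 gutters: 24c + 23·14 = 1714.
24c = 1714 − 322 = 1392, so c = 58 px.
Span of 21: 21·58 + 20·14 = 1218 + 280 = 1498 px.
Subtracting 7 gutters of 40 leaves 1218 for 8 columns, so d = 152.25 px.

152.25 px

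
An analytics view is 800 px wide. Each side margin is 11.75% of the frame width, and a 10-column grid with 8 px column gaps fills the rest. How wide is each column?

Each margin = 11.75% of 800 = 94 px; content = 800 − 2·94 = 612 px.
612 − 9·8 = 540; ÷10 gives c = 54 px.

54 px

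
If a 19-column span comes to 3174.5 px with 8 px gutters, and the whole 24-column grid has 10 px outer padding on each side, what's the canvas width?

4032 px

19 columns + 18 gutters: 19c + 18·8 = 3174.5.
19c = 3174.5 − 144 = 3030.5, so c = 159.5 px.
Total width: 2·10 + 24·159.5 + 23·8 = 4032 px.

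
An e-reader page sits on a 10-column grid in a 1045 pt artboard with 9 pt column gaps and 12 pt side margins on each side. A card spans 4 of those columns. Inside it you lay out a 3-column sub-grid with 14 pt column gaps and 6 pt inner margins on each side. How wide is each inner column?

Subtract both margins: 1045 − 2·12 = 1021 pt.
10 columns + 9 column gaps: 10c + 9·9 = 1021.
10c = 1021 − 81 = 940, so c = 94 pt.
Span of 4: 4·94 + 3·9 = 376 + 27 = 403 pt.
Inner content = 403 − 2·6 = 391 pt.
Subtracting 2 column gaps of 14 leaves 363 for 3 columns, so d = 121 pt.

121 pt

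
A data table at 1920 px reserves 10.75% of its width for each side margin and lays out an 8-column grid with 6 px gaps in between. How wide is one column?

183.15 px

1920 × (1 − 2·10.75%) = 1920 × 78.5% = 1507.2 px for the columns.
8c + 7·6 = 1507.2 → 8c = 1465.2 → c = 183.15 px.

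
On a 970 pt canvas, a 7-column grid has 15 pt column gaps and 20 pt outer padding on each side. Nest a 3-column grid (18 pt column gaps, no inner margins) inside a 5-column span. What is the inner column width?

Inside the margins: 970 − 40 = 930 pt.
Subtracting 6 column gaps of 15 leaves 840 for 7 columns, so c = 120 pt.
5-column span = 5·120 + 4·15 = 660 pt.
3 columns + 2 column gaps: 3d + 2·18 = 660.
3d = 660 − 36 = 624, so d = 208 pt.

208 pt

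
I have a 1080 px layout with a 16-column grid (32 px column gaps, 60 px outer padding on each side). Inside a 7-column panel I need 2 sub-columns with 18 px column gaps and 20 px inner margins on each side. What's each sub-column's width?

Outer content = 1080 − 2·60 = 960 px.
16c + 15·32 = 960 → 16c = 480 → c = 30 px.
Span of 7: 7·30 + 6·32 = 210 + 192 = 402 px.
Inner content = 402 − 2·20 = 362 px.
2 columns + 1 column gap: 2d + 1·18 = 362.
2d = 362 − 18 = 344, so d = 172 px.

172 px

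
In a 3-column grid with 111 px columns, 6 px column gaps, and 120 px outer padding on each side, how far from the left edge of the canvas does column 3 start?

Before column 3: the margin + 2 columns + 2 column gaps.
Offset = 120 + 2·(111 + 6) = 120 + 234 = 354 px.

354 px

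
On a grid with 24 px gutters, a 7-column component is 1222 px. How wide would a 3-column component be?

1222 − 6·24 = 1078; ÷7 gives c = 154 px.
3 columns plus 2 gutters: 462 + 48 = 510 px.

510 px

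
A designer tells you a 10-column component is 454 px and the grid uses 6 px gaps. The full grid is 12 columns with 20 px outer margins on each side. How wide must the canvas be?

454 − 9·6 = 400; ÷10 gives c = 40 px.
Canvas = 2·20 + 12·40 + 11·6 = 40 + 480 + 66 = 586 px.

586 px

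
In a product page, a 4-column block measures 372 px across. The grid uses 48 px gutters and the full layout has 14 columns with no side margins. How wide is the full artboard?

1422 px

4c + 3·48 = 372 → 4c = 228 → c = 57 px.
Summing: 798 + 624 = 1422 px.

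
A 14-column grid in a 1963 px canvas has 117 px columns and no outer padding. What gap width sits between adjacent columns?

25 px

14·117 + 13g = 1963 → 13g = 325 → g = 25 px.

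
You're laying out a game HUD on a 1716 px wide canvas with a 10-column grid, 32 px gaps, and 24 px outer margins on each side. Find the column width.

Take off 48 px of margins, leaving 1668 px.
10c + 9·32 = 1668 → 10c = 1380 → c = 138 px.

138 px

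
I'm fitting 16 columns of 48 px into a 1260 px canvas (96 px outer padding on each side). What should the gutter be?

Content width = 1260 − 2·96 = 1068 px.
16·48 + 15g = 1068 → 15g = 300 → g = 20 px.

20 px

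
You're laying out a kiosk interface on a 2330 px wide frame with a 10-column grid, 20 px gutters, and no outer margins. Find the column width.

10 columns + 9 gutters: 10c + 9·20 = 2330.
10c = 2330 − 180 = 2150, so c = 215 px.

215 px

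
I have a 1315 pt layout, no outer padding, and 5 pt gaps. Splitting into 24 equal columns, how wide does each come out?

24 columns + 23 gaps: 24c + 23·5 = 1315.
24c = 1315 − 115 = 1200, so c = 50 pt.

50 pt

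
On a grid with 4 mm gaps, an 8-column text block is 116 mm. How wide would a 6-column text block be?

86 mm

8 columns + 7 gaps: 8c + 7·4 = 116.
8c = 116 − 28 = 88, so c = 11 mm.
Span of 6: 6·11 + 5·4 = 66 + 20 = 86 mm.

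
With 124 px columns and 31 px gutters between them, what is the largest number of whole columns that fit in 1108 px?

7 columns: 7·124 + 6·31 = 1054 px ≤ 1108.
8 columns: 1209 px > 1108. So 7.

7 columns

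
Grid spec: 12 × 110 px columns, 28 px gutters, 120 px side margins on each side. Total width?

1868 px

Adding margins, columns and gutters: 240 + 1320 + 308 = 1868 px.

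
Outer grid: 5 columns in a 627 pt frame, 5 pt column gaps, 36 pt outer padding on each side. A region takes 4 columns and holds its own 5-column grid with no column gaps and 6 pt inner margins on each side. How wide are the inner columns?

Inside the margins: 627 − 72 = 555 pt.
5 columns + 4 column gaps: 5c + 4·5 = 555.
5c = 555 − 20 = 535, so c = 107 pt.
4 columns plus 3 column gaps: 428 + 15 = 443 pt.
Inner content = 443 − 2·6 = 431 pt.
431 / 5 = 86.2 pt per column.

86.2 pt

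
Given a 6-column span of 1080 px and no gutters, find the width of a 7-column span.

1260 px

6c = 1080 → c = 180 px.
7-column span = 7·180 = 1260 px.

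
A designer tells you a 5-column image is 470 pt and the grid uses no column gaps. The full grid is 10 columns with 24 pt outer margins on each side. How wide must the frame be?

988 pt

With no column gaps, each column is 470/5 = 94 pt.
Summing: 48 + 940 = 988 pt.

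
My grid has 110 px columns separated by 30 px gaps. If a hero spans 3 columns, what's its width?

3 columns plus 2 gaps: 330 + 60 = 390 px.

390 px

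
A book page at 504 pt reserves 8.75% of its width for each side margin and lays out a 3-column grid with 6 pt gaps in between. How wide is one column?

Each margin = 8.75% of 504 = 44.1 pt; content = 504 − 2·44.1 = 415.8 pt.
415.8 − 2·6 = 403.8; ÷3 gives c = 134.6 pt.

134.6 pt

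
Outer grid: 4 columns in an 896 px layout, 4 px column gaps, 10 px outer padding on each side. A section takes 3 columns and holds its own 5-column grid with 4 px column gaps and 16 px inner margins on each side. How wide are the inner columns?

121.6 px

Outer content = 896 − 2·10 = 876 px.
4 columns + 3 column gaps: 4c + 3·4 = 876.
4c = 876 − 12 = 864, so c = 216 px.
3 columns plus 2 column gaps: 648 + 8 = 656 px.
Inner content = 656 − 2·16 = 624 px.
5d + 4·4 = 624 → 5d = 608 → d = 121.6 px.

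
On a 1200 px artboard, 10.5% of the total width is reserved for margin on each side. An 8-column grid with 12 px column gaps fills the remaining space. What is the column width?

Margins: 10.5% × 1200 = 126 px each, so content = 1200 − 252 = 948 px.
Subtracting 7 column gaps of 12 leaves 864 for 8 columns, so c = 108 px.

108 px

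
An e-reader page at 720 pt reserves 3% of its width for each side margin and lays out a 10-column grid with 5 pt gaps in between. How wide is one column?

63.18 pt

720 × (1 − 2·3%) = 720 × 94% = 676.8 pt for the columns.
676.8 − 9·5 = 631.8; ÷10 gives c = 63.18 pt.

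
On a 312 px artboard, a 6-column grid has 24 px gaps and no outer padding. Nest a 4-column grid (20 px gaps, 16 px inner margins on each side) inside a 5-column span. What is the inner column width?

312 − 5·24 = 192; ÷6 gives c = 32 px.
Span of 5: 5·32 + 4·24 = 160 + 96 = 256 px.
Inner content = 256 − 2·16 = 224 px.
224 − 3·20 = 164; ÷4 gives d = 41 px.

41 px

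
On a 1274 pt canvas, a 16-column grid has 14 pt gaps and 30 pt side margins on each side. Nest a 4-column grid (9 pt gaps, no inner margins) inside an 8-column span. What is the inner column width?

143.25 pt

Take off 60 pt of margins, leaving 1214 pt.
Subtracting 15 gaps of 14 leaves 1004 for 16 columns, so c = 62.75 pt.
Span of 8: 8·62.75 + 7·14 = 502 + 98 = 600 pt.
4 columns + 3 gaps: 4d + 3·9 = 600.
4d = 600 − 27 = 573, so d = 143.25 pt.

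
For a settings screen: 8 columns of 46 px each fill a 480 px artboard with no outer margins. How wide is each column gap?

16 px

Columns use 368 px, leaving 112 px across 7 column gaps = 16 px each.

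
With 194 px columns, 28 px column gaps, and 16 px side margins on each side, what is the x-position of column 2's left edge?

Each column+gutter stride is 222 px; 1 of them past the 16 px margin is 16 + 222 = 238 px.

238 px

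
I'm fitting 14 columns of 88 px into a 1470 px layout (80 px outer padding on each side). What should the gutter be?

6 px

Content width = 1470 − 2·80 = 1310 px.
14·88 + 13g = 1310 → 13g = 78 → g = 6 px.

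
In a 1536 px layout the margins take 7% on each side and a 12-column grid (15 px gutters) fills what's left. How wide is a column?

Each margin = 7% of 1536 = 107.52 px; content = 1536 − 2·107.52 = 1320.96 px.
1320.96 − 11·15 = 1155.96; ÷12 gives c = 96.33 px.

96.33 px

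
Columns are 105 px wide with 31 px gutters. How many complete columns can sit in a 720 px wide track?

k columns need k·105 + (k−1)·31 = k·136 − 31.
k·136 − 31 ≤ 720 → k ≤ 751 / 136 ≈ 5.52, so k = 5.

5 columns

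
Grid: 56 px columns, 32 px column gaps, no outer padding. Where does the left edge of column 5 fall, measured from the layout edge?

No margin, so column 5 starts at 4·(column + gutter) = 4·88 = 352 px.

352 px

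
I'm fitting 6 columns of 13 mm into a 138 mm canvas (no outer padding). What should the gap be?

6 columns take 6·13 = 78 mm; remaining 60 splits into 5 gaps.
g = 60 / 5 = 12 mm.

12 mm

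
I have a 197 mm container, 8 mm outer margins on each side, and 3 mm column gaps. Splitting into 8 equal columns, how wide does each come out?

Inside the margins: 197 − 16 = 181 mm.
Subtracting 7 column gaps of 3 leaves 160 for 8 columns, so c = 20 mm.

20 mm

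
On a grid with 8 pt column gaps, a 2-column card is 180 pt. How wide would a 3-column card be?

2 columns + 1 column gap: 2c + 1·8 = 180.
2c = 180 − 8 = 172, so c = 86 pt.
3 columns plus 2 column gaps: 258 + 16 = 274 pt.

274 pt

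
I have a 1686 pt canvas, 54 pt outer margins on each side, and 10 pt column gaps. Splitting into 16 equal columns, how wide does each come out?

89.25 pt

Content width = 1686 − 2·54 = 1578 pt.
16c + 15·10 = 1578 → 16c = 1428 → c = 89.25 pt.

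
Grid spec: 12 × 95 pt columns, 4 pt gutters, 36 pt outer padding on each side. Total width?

1256 pt

Adding margins, columns and gutters: 72 + 1140 + 44 = 1256 pt.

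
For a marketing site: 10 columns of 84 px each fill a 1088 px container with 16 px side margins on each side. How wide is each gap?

Content width = 1088 − 2·16 = 1056 px.
10 columns take 10·84 = 840 px; remaining 216 splits into 9 gaps.
g = 216 / 9 = 24 px.

24 px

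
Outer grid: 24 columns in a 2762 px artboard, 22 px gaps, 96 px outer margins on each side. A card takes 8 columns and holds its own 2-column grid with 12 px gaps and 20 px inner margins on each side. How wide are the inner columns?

Outer content = 2762 − 2·96 = 2570 px.
2570 − 23·22 = 2064; ÷24 gives c = 86 px.
8-column span = 8·86 + 7·22 = 842 px.
Inner content = 842 − 2·20 = 802 px.
Subtracting 1 gap of 12 leaves 790 for 2 columns, so d = 395 px.

395 px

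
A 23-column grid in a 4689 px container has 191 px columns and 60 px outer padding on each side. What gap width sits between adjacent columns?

Inside the margins: 4689 − 120 = 4569 px.
Columns use 4393 px, leaving 176 px across 22 gaps = 8 px each.

8 px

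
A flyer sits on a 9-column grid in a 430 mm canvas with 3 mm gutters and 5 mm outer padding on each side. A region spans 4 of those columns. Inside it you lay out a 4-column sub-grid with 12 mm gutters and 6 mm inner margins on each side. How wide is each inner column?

Inside the margins: 430 − 10 = 420 mm.
420 − 8·3 = 396; ÷9 gives c = 44 mm.
4 columns plus 3 gutters: 176 + 9 = 185 mm.
Inner content = 185 − 2·6 = 173 mm.
Subtracting 3 gutters of 12 leaves 137 for 4 columns, so d = 34.25 mm.

34.25 mm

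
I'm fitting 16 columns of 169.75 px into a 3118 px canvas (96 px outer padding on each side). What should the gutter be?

14 px

Subtract both margins: 3118 − 2·96 = 2926 px.
16·169.75 + 15g = 2926 → 15g = 210 → g = 14 px.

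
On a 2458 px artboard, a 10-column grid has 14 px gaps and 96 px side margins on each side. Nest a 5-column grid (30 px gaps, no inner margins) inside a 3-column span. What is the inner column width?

110 px

Take off 192 px of margins, leaving 2266 px.
10 columns + 9 gaps: 10c + 9·14 = 2266.
10c = 2266 − 126 = 2140, so c = 214 px.
3-column span = 3·214 + 2·14 = 670 px.
670 − 4·30 = 550; ÷5 gives d = 110 px.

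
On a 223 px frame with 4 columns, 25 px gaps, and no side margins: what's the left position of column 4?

4c + 3·25 = 223 → 4c = 148 → c = 37 px.
No margin, so column 4 starts at 3·(column + gutter) = 3·62 = 186 px.

186 px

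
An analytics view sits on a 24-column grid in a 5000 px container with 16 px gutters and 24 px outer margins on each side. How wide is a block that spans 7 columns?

1433 px

Subtract both margins: 5000 − 2·24 = 4952 px.
24 columns + 23 gutters: 24c + 23·16 = 4952.
24c = 4952 − 368 = 4584, so c = 191 px.
7-column span = 7·191 + 6·16 = 1433 px.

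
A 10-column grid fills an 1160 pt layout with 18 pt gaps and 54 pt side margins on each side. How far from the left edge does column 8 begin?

Take off 108 pt of margins, leaving 1052 pt.
Subtracting 9 gaps of 18 leaves 890 for 10 columns, so c = 89 pt.
Column 8 starts at margin + 7·(column + gutter) = 54 + 7·107 = 803 pt.

803 pt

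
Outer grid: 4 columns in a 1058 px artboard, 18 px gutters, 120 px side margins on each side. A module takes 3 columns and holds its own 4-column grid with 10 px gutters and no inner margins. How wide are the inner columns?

Take off 240 px of margins, leaving 818 px.
4c + 3·18 = 818 → 4c = 764 → c = 191 px.
Span of 3: 3·191 + 2·18 = 573 + 36 = 609 px.
Subtracting 3 gutters of 10 leaves 579 for 4 columns, so d = 144.75 px.

144.75 px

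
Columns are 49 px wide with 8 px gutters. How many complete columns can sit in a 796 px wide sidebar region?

14 columns

14 columns: 14·49 + 13·8 = 790 px ≤ 796.
15 columns: 847 px > 796. So 14.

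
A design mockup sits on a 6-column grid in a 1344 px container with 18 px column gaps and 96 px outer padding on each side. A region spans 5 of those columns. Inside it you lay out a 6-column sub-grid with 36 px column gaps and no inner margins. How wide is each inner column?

Take off 192 px of margins, leaving 1152 px.
6 columns + 5 column gaps: 6c + 5·18 = 1152.
6c = 1152 − 90 = 1062, so c = 177 px.
5 columns plus 4 column gaps: 885 + 72 = 957 px.
6d + 5·36 = 957 → 6d = 777 → d = 129.5 px.

129.5 px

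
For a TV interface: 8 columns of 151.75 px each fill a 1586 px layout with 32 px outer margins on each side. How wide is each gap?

Take off 64 px of margins, leaving 1522 px.
8 columns take 8·151.75 = 1214 px; remaining 308 splits into 7 gaps.
g = 308 / 7 = 44 px.

44 px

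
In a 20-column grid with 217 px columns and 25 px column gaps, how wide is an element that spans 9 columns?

2153 px

9 columns plus 8 column gaps: 1953 + 200 = 2153 px.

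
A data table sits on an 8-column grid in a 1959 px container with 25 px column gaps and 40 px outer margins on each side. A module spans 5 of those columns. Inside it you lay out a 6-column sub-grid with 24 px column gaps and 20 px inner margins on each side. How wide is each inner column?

167.5 px

Inside the margins: 1959 − 80 = 1879 px.
8 columns + 7 column gaps: 8c + 7·25 = 1879.
8c = 1879 − 175 = 1704, so c = 213 px.
5-column span = 5·213 + 4·25 = 1165 px.
Inner content = 1165 − 2·20 = 1125 px.
6 columns + 5 column gaps: 6d + 5·24 = 1125.
6d = 1125 − 120 = 1005, so d = 167.5 px.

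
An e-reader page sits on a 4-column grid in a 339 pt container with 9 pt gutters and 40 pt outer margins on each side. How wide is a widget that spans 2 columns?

Content width = 339 − 2·40 = 259 pt.
4c + 3·9 = 259 → 4c = 232 → c = 58 pt.
2-column span = 2·58 + 1·9 = 125 pt.

125 pt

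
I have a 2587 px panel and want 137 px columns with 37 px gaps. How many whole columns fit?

15 columns

k columns need k·137 + (k−1)·37 = k·174 − 37.
k·174 − 37 ≤ 2587 → k ≤ 2624 / 174 ≈ 15.08, so k = 15.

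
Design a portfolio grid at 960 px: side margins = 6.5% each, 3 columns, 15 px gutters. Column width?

960 × (1 − 2·6.5%) = 960 × 87% = 835.2 px for the columns.
835.2 − 2·15 = 805.2; ÷3 gives c = 268.4 px.

268.4 px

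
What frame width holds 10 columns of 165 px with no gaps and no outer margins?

Total width: 10·165 = 1650 px.

1650 px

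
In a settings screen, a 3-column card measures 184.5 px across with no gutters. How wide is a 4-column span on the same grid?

246 px

184.5 / 3 = 61.5 px per column.
With no gutters, 4 columns span 4·61.5 = 246 px.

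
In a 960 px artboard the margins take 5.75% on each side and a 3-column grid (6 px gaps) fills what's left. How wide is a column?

Each margin = 5.75% of 960 = 55.2 px; content = 960 − 2·55.2 = 849.6 px.
3 columns + 2 gaps: 3c + 2·6 = 849.6.
3c = 849.6 − 12 = 837.6, so c = 279.2 px.

279.2 px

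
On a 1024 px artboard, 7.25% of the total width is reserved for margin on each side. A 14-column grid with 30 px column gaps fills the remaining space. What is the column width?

1024 × (1 − 2·7.25%) = 1024 × 85.5% = 875.52 px for the columns.
Subtracting 13 column gaps of 30 leaves 485.52 for 14 columns, so c = 34.68 px.

34.68 px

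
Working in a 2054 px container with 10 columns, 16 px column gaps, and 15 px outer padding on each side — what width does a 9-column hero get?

1820 px

Subtract both margins: 2054 − 2·15 = 2024 px.
10 columns + 9 column gaps: 10c + 9·16 = 2024.
10c = 2024 − 144 = 1880, so c = 188 px.
Span of 9: 9·188 + 8·16 = 1692 + 128 = 1820 px.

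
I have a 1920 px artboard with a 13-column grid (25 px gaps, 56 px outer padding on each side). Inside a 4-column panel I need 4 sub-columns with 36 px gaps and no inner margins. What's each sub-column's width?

Subtract both margins: 1920 − 2·56 = 1808 px.
13c + 12·25 = 1808 → 13c = 1508 → c = 116 px.
Span of 4: 4·116 + 3·25 = 464 + 75 = 539 px.
4 columns + 3 gaps: 4d + 3·36 = 539.
4d = 539 − 108 = 431, so d = 107.75 px.

107.75 px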